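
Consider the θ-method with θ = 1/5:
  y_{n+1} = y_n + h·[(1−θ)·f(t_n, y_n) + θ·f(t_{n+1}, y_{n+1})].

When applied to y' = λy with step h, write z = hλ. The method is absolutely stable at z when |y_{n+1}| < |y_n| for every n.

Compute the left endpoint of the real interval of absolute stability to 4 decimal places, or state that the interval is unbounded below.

On y'=λy, z=hλ:
  y_{n+1} = y_n + z·[4/5·y_n + 1/5·y_{n+1}] ⇒ (1 − 1/5z)y_{n+1} = (1 + 4/5z)y_n
  R(z) = (1 + 4/5z)/(1 − 1/5z).

Need |R(x)|<1, x<0.
x=-1.08: |R|=0.1118
R=−1: 1+4/5x = −1+1/5x ⇒ -3/5x=2 ⇒ x=2/(-3/5)=-3.3333
Confirm numerically:
  x=-3.051: |R|=0.89480 <1
  x=-2.885: |R|=0.82942 <1
  x=-2.347: |R|=0.59725 <1
  x=-1.820: |R|=0.33431 <1
  x=-3.908: |R|=1.19353 >1
  x=-3.879: |R|=1.18437 >1
  x=-3.608: |R|=1.09572 >1
So |R|<1 on (-3.3333, 0).

left endpoint -3.3333.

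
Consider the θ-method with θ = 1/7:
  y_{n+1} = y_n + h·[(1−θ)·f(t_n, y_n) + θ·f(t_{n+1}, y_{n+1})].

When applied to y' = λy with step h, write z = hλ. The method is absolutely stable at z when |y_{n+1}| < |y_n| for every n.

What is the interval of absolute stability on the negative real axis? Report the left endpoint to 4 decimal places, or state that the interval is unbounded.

z∈(-2.8000,0).

Test eqn y'=λy, z=hλ:
  y_{n+1} = y_n + z·[6/7·y_n + 1/7·y_{n+1}] ⇒ (1 − 1/7z)y_{n+1} = (1 + 6/7z)y_n
  R(z) = (1 + 6/7z)/(1 − 1/7z).

Find x<0 with |R(x)|<1.
x=-0.33: |R|=0.6849
R=−1: 1+6/7x = −1+1/7x ⇒ -5/7x=2 ⇒ x=2/(-5/7)=-2.8000
Confirm numerically:
  x=-2.642: |R|=0.91807 <1
  x=-1.625: |R|=0.31884 <1
  x=-1.248: |R|=0.05917 <1
  x=-1.236: |R|=0.05051 <1
  x=-3.293: |R|=1.23948 >1
  x=-2.976: |R|=1.08821 >1
Stable set (-2.8000, 0).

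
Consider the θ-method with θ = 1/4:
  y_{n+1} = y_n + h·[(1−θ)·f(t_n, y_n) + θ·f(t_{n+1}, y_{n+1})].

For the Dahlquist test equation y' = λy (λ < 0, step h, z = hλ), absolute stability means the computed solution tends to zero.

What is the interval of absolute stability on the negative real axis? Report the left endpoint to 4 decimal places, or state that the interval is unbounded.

(-4.0000, 0).

Set f=λy, z=hλ:
  y_{n+1} = y_n + z·[3/4·y_n + 1/4·y_{n+1}] ⇒ (1 − 1/4z)y_{n+1} = (1 + 3/4z)y_n
  ⇒ R(z) = (1 + 3/4z)/(1 − 1/4z).

Find x<0 with |R(x)|<1.
x=-0.56: |R|=0.5088
R=−1: 1+3/4x = −1+1/4x ⇒ -1/2x=2 ⇒ x=2/(-1/2)=-4.0000
Confirm numerically:
  x=-3.488: |R|=0.86325 <1
  x=-3.397: |R|=0.83696 <1
  x=-3.212: |R|=0.78148 <1
  x=-2.352: |R|=0.48111 <1
  x=-4.454: |R|=1.10740 >1
  x=-4.400: |R|=1.09524 >1
  x=-4.171: |R|=1.04186 >1
So |R|<1 on (-4.0000, 0).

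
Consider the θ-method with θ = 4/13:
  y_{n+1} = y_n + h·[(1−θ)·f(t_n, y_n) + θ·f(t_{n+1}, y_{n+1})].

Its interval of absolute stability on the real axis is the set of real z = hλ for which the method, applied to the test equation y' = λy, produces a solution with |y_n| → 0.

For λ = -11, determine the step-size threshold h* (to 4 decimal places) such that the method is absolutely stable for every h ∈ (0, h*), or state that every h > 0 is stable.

(-5.2000,0); λ=-11 ⇒ h* = (26/5)/11 = 0.4727.

With y'=λy (z=hλ):
  y_{n+1} = y_n + z·[9/13·y_n + 4/13·y_{n+1}] ⇒ (1 − 4/13z)y_{n+1} = (1 + 9/13z)y_n
  R(z) = (1 + 9/13z)/(1 − 4/13z).

Solve |R(x)|<1 on ℝ⁻.
x=-1.42: |R|=0.0118
R=−1: 1+9/13x = −1+4/13x ⇒ -5/13x=2 ⇒ x=2/(-5/13)=-5.2000
Confirm numerically:
  x=-4.356: |R|=0.86129 <1
  x=-4.003: |R|=0.79371 <1
  x=-2.993: |R|=0.55811 <1
  x=-2.294: |R|=0.34479 <1
  x=-5.617: |R|=1.05879 >1
  x=-5.280: |R|=1.01172 >1
So |R|<1 on (-5.2000, 0).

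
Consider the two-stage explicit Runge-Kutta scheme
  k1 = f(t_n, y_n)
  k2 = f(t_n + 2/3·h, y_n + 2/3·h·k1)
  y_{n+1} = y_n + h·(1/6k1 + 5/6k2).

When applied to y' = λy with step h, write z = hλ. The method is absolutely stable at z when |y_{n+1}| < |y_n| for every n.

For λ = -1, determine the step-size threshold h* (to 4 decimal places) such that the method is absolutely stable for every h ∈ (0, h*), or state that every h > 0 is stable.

(-1.8000,0); λ=-1 ⇒ h* = (9/5)/1 = 1.8000.

With y'=λy (z=hλ):
  k1=λy_n ⇒ h·k1=z·y_n;  k2=λ(1+2/3z)y_n ⇒ h·k2=z(1+2/3z)y_n
  y_{n+1}/y_n = 1 + 1/6z + 5/6z(1+2/3z) = 1 + z + 5/9z²
  ⇒ R(z) = 1 + z + 5/9z².

Need |R(x)|<1, x<0.
x=-1.23: |R|=0.6105
R=1: x+5/9x²=0 ⇒ x=−9/5=-1.8000; min R=1−1/(4·5/9)=0.5500>−1
Confirm numerically:
  x=-1.294: |R|=0.63624 <1
  x=-1.240: |R|=0.61422 <1
  x=-1.030: |R|=0.55939 <1
  x=-2.115: |R|=1.37013 >1
  x=-1.982: |R|=1.20040 >1
Stable set (-1.8000, 0).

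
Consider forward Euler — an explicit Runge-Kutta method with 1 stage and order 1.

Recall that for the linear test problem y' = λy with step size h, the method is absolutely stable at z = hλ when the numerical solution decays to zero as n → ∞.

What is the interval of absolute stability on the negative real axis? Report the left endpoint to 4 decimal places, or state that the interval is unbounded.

z∈(-2.0000,0).

Set f=λy, z=hλ:
  order 1, 1-stage ⇒ R(z)=1+z
  (e.g. R(-1.19)=-0.19000, |R|=0.19000)

Solve |R(x)|<1 on ℝ⁻.
x=-1.19: |R|=0.1900
|R(-2.36)|=1.3600 |R(-1.31)|=0.3100 |R(-0.88)|=0.1200
Bisect:
  x_lo=-2.6803 |R|=1.6803  x_hi=-0.0692 |R|=0.9308
  mid=-1.37474 |R|=0.37474 →hi
  mid=-2.02750 |R|=1.02750 →lo
  mid=-1.70112 |R|=0.70112 →hi
  mid=-1.86431 |R|=0.86431 →hi
  mid=-1.94591 |R|=0.94591 →hi
  mid=-1.98670 |R|=0.98670 →hi
  mid=-2.00710 |R|=1.00710 →lo
  mid=-1.99690 |R|=0.99690 →hi
  mid=-2.00200 |R|=1.00200 →lo
  ...
  [-2.00009,-1.99993] ⇒ x*=-2.0000
So |R|<1 on (-2.0000, 0).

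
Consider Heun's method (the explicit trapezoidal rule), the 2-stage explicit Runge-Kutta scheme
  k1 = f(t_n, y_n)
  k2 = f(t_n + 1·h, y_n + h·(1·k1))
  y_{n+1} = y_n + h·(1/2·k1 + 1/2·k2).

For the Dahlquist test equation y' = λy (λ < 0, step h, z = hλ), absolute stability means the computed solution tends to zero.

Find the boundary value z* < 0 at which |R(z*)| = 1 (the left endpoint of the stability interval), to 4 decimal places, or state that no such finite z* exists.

With y'=λy (z=hλ):
  order 2, 2-stage ⇒ R(z)=1+z+z^2/2
  (e.g. R(-0.78)=0.52420, |R|=0.52420)

Find x<0 with |R(x)|<1.
x=-0.78: |R|=0.5242
|R(-0.85)|=0.5112 |R(-0.74)|=0.5338 |R(-0.54)|=0.6058
Bisect:
  x_lo=-2.5082 |R|=1.6373  x_hi=-0.3549 |R|=0.7081
  mid=-1.43153 |R|=0.59311 →hi
  mid=-1.96985 |R|=0.97030 →hi
  mid=-2.23901 |R|=1.26757 →lo
  mid=-2.10443 |R|=1.10988 →lo
  mid=-2.03714 |R|=1.03783 →lo
  mid=-2.00349 |R|=1.00350 →lo
  mid=-1.98667 |R|=0.98676 →hi
  mid=-1.99508 |R|=0.99509 →hi
  mid=-1.99929 |R|=0.99929 →hi
  ...
  [-2.00007,-1.99994] ⇒ x*=-2.0000
So |R|<1 on (-2.0000, 0).

left endpoint -2.0000.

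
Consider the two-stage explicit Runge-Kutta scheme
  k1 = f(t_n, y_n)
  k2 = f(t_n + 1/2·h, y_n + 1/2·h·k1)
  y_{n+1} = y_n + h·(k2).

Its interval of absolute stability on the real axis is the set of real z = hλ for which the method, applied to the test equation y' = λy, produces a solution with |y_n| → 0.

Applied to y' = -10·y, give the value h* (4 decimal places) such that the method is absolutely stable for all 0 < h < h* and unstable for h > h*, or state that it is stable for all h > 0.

Test eqn y'=λy, z=hλ:
  k1=λy_n ⇒ h·k1=z·y_n;  k2=λ(1+1/2z)y_n ⇒ h·k2=z(1+1/2z)y_n
  y_{n+1}/y_n = 1 + z(1+1/2z) = 1 + z + 1/2z²
  so R(z) = 1 + z + 1/2z².

Boundary: |R(x)|=1, x<0.
x=-0.82: |R|=0.5162
R=1: x+1/2x²=0 ⇒ x=−2=-2.0000; min R=1−1/(4·1/2)=0.5000>−1
Confirm numerically:
  x=-1.602: |R|=0.68120 <1
  x=-1.323: |R|=0.55216 <1
  x=-1.196: |R|=0.51921 <1
  x=-1.134: |R|=0.50898 <1
  x=-2.381: |R|=1.45358 >1
  x=-2.314: |R|=1.36330 >1
  x=-2.129: |R|=1.13732 >1
So |R|<1 on (-2.0000, 0).

(-2.0000,0); λ=-10 ⇒ h* = (2)/10 = 0.2000.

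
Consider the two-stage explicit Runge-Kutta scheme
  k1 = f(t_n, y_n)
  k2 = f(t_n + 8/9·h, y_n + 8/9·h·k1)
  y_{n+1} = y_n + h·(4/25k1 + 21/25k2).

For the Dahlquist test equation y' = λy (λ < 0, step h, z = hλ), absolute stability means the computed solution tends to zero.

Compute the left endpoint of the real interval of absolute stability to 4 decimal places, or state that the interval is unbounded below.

Test eqn y'=λy, z=hλ:
  k1=λy_n ⇒ h·k1=z·y_n;  k2=λ(1+8/9z)y_n ⇒ h·k2=z(1+8/9z)y_n
  y_{n+1}/y_n = 1 + 4/25z + 21/25z(1+8/9z) = 1 + z + 56/75z²
  so R(z) = 1 + z + 56/75z².

Solve |R(x)|<1 on ℝ⁻.
x=-0.38: |R|=0.7278
R=1: x+56/75x²=0 ⇒ x=−75/56=-1.3393; min R=1−1/(4·56/75)=0.6652>−1
Confirm numerically:
  x=-1.108: |R|=0.80866 <1
  x=-0.980: |R|=0.73710 <1
  x=-0.872: |R|=0.69575 <1
  x=-0.825: |R|=0.68320 <1
  x=-1.639: |R|=1.36679 >1
  x=-1.621: |R|=1.34097 >1
  x=-1.592: |R|=1.30040 >1
So |R|<1 on (-1.3393, 0).

z* = -1.3393.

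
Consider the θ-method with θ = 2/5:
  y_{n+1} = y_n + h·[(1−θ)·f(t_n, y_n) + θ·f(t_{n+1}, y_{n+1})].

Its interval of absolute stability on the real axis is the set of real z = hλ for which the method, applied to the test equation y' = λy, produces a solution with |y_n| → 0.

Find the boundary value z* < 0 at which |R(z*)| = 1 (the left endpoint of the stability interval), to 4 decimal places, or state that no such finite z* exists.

z* = -10.0000.

Test eqn y'=λy, z=hλ:
  y_{n+1} = y_n + z·[3/5·y_n + 2/5·y_{n+1}] ⇒ (1 − 2/5z)y_{n+1} = (1 + 3/5z)y_n
  R(z) = (1 + 3/5z)/(1 − 2/5z).

Need |R(x)|<1, x<0.
x=-0.73: |R|=0.4350
R=−1: 1+3/5x = −1+2/5x ⇒ -1/5x=2 ⇒ x=2/(-1/5)=-10.0000
Confirm numerically:
  x=-8.762: |R|=0.94504 <1
  x=-8.242: |R|=0.91817 <1
  x=-4.616: |R|=0.62170 <1
  x=-10.572: |R|=1.02188 >1
  x=-10.504: |R|=1.01938 >1
  x=-10.469: |R|=1.01808 >1
Stable set (-10.0000, 0).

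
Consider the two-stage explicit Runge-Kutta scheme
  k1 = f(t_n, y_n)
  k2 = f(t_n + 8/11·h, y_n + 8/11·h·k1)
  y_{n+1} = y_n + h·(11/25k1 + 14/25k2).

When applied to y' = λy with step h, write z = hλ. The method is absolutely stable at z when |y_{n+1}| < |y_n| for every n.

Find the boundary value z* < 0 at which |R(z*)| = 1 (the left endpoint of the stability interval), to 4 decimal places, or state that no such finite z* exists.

With y'=λy (z=hλ):
  k1=λy_n ⇒ h·k1=z·y_n;  k2=λ(1+8/11z)y_n ⇒ h·k2=z(1+8/11z)y_n
  y_{n+1}/y_n = 1 + 11/25z + 14/25z(1+8/11z) = 1 + z + 112/275z²
  Hence R(z) = 1 + z + 112/275z².

Find x<0 with |R(x)|<1.
x=-0.76: |R|=0.4752
R=1: x+112/275x²=0 ⇒ x=−275/112=-2.4554; min R=1−1/(4·112/275)=0.3862>−1
Confirm numerically:
  x=-2.082: |R|=0.68341 <1
  x=-2.032: |R|=0.64964 <1
  x=-1.591: |R|=0.43992 <1
  x=-1.566: |R|=0.43278 <1
  x=-2.835: |R|=1.43834 >1
  x=-2.570: |R|=1.12000 >1
  x=-2.517: |R|=1.06319 >1
Interval (-2.4554, 0).

z* = -2.4554.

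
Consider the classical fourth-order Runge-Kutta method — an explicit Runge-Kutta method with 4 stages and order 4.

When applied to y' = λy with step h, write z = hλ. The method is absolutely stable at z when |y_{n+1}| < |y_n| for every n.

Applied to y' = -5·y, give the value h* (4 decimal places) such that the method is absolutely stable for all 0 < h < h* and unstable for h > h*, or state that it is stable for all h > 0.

With y'=λy (z=hλ):
  order 4, 4-stage ⇒ R(z)=1+z+z^2/2+z^3/6+z^4/24
  (e.g. R(-0.54)=0.58310, |R|=0.58310)

Need |R(x)|<1, x<0.
x=-0.54: |R|=0.5831
|R(-2.82)|=1.0536 |R(-2.54)|=0.6889 |R(-2.42)|=0.5752
Bisect:
  x_lo=-3.0904 |R|=1.5664  x_hi=-0.2625 |R|=0.7692
  mid=-1.67645 |R|=0.27264 →hi
  mid=-2.38345 |R|=0.54496 →hi
  mid=-2.73695 |R|=0.92952 →hi
  mid=-2.91370 |R|=1.21149 →lo
  mid=-2.82532 |R|=1.06205 →lo
  mid=-2.78113 |R|=0.99375 →hi
  mid=-2.80323 |R|=1.02738 →lo
  ...
  [-2.78545,-2.78528] ⇒ x*=-2.7853
Stable set (-2.7853, 0).

(-2.7853,0); λ=-5 ⇒ h* = 0.5571.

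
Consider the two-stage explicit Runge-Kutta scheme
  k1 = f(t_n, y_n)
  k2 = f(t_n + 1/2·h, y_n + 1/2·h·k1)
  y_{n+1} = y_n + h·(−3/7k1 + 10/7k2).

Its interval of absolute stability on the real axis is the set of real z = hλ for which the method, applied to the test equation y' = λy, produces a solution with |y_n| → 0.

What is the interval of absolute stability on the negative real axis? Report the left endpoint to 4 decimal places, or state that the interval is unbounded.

Set f=λy, z=hλ:
  k1=λy_n ⇒ h·k1=z·y_n;  k2=λ(1+1/2z)y_n ⇒ h·k2=z(1+1/2z)y_n
  y_{n+1}/y_n = 1 − 3/7z + 10/7z(1+1/2z) = 1 + z + 5/7z²
  so R(z) = 1 + z + 5/7z².

Find x<0 with |R(x)|<1.
x=-0.45: |R|=0.6946
R=1: x+5/7x²=0 ⇒ x=−7/5=-1.4000; min R=1−1/(4·5/7)=0.6500>−1
Confirm numerically:
  x=-1.141: |R|=0.78892 <1
  x=-1.111: |R|=0.77066 <1
  x=-0.905: |R|=0.68002 <1
  x=-0.677: |R|=0.65038 <1
  x=-1.789: |R|=1.49709 >1
  x=-1.756: |R|=1.44653 >1
  x=-1.563: |R|=1.18198 >1
Interval (-1.4000, 0).

(-1.4000, 0).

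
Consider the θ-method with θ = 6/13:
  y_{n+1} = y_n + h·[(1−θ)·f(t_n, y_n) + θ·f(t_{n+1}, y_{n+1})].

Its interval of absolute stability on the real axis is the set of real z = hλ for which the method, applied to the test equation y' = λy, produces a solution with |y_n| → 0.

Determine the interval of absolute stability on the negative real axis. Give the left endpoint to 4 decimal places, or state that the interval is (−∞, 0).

Set f=λy, z=hλ:
  y_{n+1} = y_n + z·[7/13·y_n + 6/13·y_{n+1}] ⇒ (1 − 6/13z)y_{n+1} = (1 + 7/13z)y_n
  R(z) = (1 + 7/13z)/(1 − 6/13z).

Solve |R(x)|<1 on ℝ⁻.
x=-1.17: |R|=0.2403
R=−1: 1+7/13x = −1+6/13x ⇒ -1/13x=2 ⇒ x=2/(-1/13)=-26.0000
Confirm numerically:
  x=-21.097: |R|=0.96487 <1
  x=-17.467: |R|=0.92756 <1
  x=-12.904: |R|=0.85517 <1
  x=-26.464: |R|=1.00270 >1
  x=-26.391: |R|=1.00228 >1
  x=-26.158: |R|=1.00093 >1
Interval (-26.0000, 0).

z∈(-26.0000,0).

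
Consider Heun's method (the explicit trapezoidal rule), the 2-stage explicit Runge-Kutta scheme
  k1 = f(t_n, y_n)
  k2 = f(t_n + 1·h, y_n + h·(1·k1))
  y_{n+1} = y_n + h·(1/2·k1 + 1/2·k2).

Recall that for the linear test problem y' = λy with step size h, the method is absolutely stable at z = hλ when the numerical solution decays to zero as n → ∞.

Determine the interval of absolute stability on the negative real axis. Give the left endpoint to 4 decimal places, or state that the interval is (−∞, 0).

z∈(-2.0000,0).

Test eqn y'=λy, z=hλ:
  order 2, 2-stage ⇒ R(z)=1+z+z^2/2
  (e.g. R(-0.45)=0.65125, |R|=0.65125)

Find x<0 with |R(x)|<1.
x=-0.45: |R|=0.6512
|R(-1.15)|=0.5112 |R(-0.92)|=0.5032 |R(-0.57)|=0.5924
Bisect:
  x_lo=-2.4578 |R|=1.5625  x_hi=-0.0574 |R|=0.9443
  mid=-1.25757 |R|=0.53317 →hi
  mid=-1.85767 |R|=0.86780 →hi
  mid=-2.15771 |R|=1.17015 →lo
  mid=-2.00769 |R|=1.00772 →lo
  mid=-1.93268 |R|=0.93495 →hi
  mid=-1.97019 |R|=0.97063 →hi
  mid=-1.98894 |R|=0.98900 →hi
  mid=-1.99831 |R|=0.99832 →hi
  mid=-2.00300 |R|=1.00301 →lo
  ...
  [-2.00007,-1.99993] ⇒ x*=-2.0000
Stable set (-2.0000, 0).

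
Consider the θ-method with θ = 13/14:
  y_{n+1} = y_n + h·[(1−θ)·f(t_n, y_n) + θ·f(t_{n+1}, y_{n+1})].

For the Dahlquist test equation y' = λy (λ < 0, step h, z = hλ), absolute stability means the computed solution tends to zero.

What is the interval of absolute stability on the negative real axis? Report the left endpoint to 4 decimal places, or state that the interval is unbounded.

(−∞, 0) — no finite endpoint.

On y'=λy, z=hλ:
  y_{n+1} = y_n + z·[1/14·y_n + 13/14·y_{n+1}] ⇒ (1 − 13/14z)y_{n+1} = (1 + 1/14z)y_n
  so R(z) = (1 + 1/14z)/(1 − 13/14z).

Find x<0 with |R(x)|<1.
x=-1.51: |R|=0.3714
x=-2: |R|=0.3000
x=-10: |R|=0.0278
x=-100: |R|=0.0654
θ=13/14≥1/2 ⇒ |1+1/14x|<|1−13/14x| ∀x<0 ⇒ stable on all of ℝ⁻.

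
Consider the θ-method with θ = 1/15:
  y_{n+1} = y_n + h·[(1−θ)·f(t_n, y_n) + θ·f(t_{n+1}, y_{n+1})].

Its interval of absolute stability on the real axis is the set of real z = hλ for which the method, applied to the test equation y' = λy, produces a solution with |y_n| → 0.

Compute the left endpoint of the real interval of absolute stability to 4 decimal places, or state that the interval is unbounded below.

z* = -2.3077.

Set f=λy, z=hλ:
  y_{n+1} = y_n + z·[14/15·y_n + 1/15·y_{n+1}] ⇒ (1 − 1/15z)y_{n+1} = (1 + 14/15z)y_n
  Hence R(z) = (1 + 14/15z)/(1 − 1/15z).

Solve |R(x)|<1 on ℝ⁻.
x=-0.96: |R|=0.0977
R=−1: 1+14/15x = −1+1/15x ⇒ -13/15x=2 ⇒ x=2/(-13/15)=-2.3077
Confirm numerically:
  x=-1.987: |R|=0.75458 <1
  x=-1.686: |R|=0.51564 <1
  x=-1.368: |R|=0.25367 <1
  x=-2.577: |R|=1.19918 >1
  x=-2.410: |R|=1.07639 >1
Stable set (-2.3077, 0).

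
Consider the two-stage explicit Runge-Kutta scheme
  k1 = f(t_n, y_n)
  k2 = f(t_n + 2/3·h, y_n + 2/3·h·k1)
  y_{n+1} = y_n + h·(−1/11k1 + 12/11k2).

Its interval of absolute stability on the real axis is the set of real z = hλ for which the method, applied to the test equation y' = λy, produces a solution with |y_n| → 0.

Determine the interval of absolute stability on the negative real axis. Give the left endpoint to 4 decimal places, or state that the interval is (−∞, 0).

z∈(-1.3750,0).

With y'=λy (z=hλ):
  k1=λy_n ⇒ h·k1=z·y_n;  k2=λ(1+2/3z)y_n ⇒ h·k2=z(1+2/3z)y_n
  y_{n+1}/y_n = 1 − 1/11z + 12/11z(1+2/3z) = 1 + z + 8/11z²
  so R(z) = 1 + z + 8/11z².

Boundary: |R(x)|=1, x<0.
x=-1.2: |R|=0.8473
R=1: x+8/11x²=0 ⇒ x=−11/8=-1.3750; min R=1−1/(4·8/11)=0.6562>−1
Confirm numerically:
  x=-0.998: |R|=0.72637 <1
  x=-0.871: |R|=0.68074 <1
  x=-0.555: |R|=0.66902 <1
  x=-1.951: |R|=1.81729 >1
  x=-1.631: |R|=1.30366 >1
  x=-1.465: |R|=1.09589 >1
So |R|<1 on (-1.3750, 0).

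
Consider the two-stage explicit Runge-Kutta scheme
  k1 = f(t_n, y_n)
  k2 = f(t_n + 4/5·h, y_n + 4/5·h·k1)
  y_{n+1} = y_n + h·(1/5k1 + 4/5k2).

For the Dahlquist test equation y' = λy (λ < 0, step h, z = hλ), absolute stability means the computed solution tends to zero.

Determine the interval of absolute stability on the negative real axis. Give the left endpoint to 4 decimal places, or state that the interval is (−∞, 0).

(-1.5625, 0).

On y'=λy, z=hλ:
  k1=λy_n ⇒ h·k1=z·y_n;  k2=λ(1+4/5z)y_n ⇒ h·k2=z(1+4/5z)y_n
  y_{n+1}/y_n = 1 + 1/5z + 4/5z(1+4/5z) = 1 + z + 16/25z²
  R(z) = 1 + z + 16/25z².

Find x<0 with |R(x)|<1.
x=-0.76: |R|=0.6097
R=1: x+16/25x²=0 ⇒ x=−25/16=-1.5625; min R=1−1/(4·16/25)=0.6094>−1
Confirm numerically:
  x=-1.371: |R|=0.83197 <1
  x=-1.232: |R|=0.73941 <1
  x=-1.139: |R|=0.69129 <1
  x=-0.949: |R|=0.62738 <1
  x=-1.989: |R|=1.54292 >1
  x=-1.719: |R|=1.17218 >1
Stable set (-1.5625, 0).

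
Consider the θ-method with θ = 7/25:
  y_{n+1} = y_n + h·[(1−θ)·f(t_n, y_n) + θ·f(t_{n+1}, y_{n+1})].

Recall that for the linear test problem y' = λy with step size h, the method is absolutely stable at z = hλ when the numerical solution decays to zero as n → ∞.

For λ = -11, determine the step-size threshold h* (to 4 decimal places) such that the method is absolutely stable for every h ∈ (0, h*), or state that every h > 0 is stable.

(-4.5455,0); λ=-11 ⇒ h* = (50/11)/11 = 0.4132.

Test eqn y'=λy, z=hλ:
  y_{n+1} = y_n + z·[18/25·y_n + 7/25·y_{n+1}] ⇒ (1 − 7/25z)y_{n+1} = (1 + 18/25z)y_n
  ⇒ R(z) = (1 + 18/25z)/(1 − 7/25z).

Boundary: |R(x)|=1, x<0.
x=-1.13: |R|=0.1416
R=−1: 1+18/25x = −1+7/25x ⇒ -11/25x=2 ⇒ x=2/(-11/25)=-4.5455
Confirm numerically:
  x=-3.792: |R|=0.83921 <1
  x=-2.854: |R|=0.58633 <1
  x=-2.220: |R|=0.36902 <1
  x=-5.070: |R|=1.09539 >1
  x=-4.783: |R|=1.04468 >1
So |R|<1 on (-4.5455, 0).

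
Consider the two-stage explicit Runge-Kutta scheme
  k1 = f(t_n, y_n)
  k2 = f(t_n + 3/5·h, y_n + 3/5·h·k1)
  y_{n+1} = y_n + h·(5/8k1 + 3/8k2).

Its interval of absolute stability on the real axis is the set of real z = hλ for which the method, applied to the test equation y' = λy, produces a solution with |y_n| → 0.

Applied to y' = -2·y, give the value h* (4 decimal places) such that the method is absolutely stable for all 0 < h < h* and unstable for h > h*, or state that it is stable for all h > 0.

Test eqn y'=λy, z=hλ:
  k1=λy_n ⇒ h·k1=z·y_n;  k2=λ(1+3/5z)y_n ⇒ h·k2=z(1+3/5z)y_n
  y_{n+1}/y_n = 1 + 5/8z + 3/8z(1+3/5z) = 1 + z + 9/40z²
  ⇒ R(z) = 1 + z + 9/40z².

Boundary: |R(x)|=1, x<0.
x=-1.34: |R|=0.0640
R=1: x+9/40x²=0 ⇒ x=−40/9=-4.4444; min R=1−1/(4·9/40)=-0.1111>−1
Confirm numerically:
  x=-3.904: |R|=0.52527 <1
  x=-2.559: |R|=0.08559 <1
  x=-2.537: |R|=0.08882 <1
  x=-4.886: |R|=1.48542 >1
  x=-4.787: |R|=1.36896 >1
  x=-4.756: |R|=1.33340 >1
So |R|<1 on (-4.4444, 0).

(-4.4444,0); λ=-2 ⇒ h* = (40/9)/2 = 2.2222.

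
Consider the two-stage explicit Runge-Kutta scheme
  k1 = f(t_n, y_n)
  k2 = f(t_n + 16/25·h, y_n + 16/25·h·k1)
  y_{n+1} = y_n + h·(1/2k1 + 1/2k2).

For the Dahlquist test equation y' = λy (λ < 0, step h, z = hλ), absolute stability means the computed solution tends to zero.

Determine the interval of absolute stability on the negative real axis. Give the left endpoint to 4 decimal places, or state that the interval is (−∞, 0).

On y'=λy, z=hλ:
  k1=λy_n ⇒ h·k1=z·y_n;  k2=λ(1+16/25z)y_n ⇒ h·k2=z(1+16/25z)y_n
  y_{n+1}/y_n = 1 + 1/2z + 1/2z(1+16/25z) = 1 + z + 8/25z²
  so R(z) = 1 + z + 8/25z².

Boundary: |R(x)|=1, x<0.
x=-0.32: |R|=0.7128
R=1: x+8/25x²=0 ⇒ x=−25/8=-3.1250; min R=1−1/(4·8/25)=0.2188>−1
Confirm numerically:
  x=-2.730: |R|=0.65493 <1
  x=-2.091: |R|=0.30813 <1
  x=-1.635: |R|=0.22043 <1
  x=-3.430: |R|=1.33477 >1
  x=-3.336: |R|=1.22525 >1
So |R|<1 on (-3.1250, 0).

(-3.1250, 0).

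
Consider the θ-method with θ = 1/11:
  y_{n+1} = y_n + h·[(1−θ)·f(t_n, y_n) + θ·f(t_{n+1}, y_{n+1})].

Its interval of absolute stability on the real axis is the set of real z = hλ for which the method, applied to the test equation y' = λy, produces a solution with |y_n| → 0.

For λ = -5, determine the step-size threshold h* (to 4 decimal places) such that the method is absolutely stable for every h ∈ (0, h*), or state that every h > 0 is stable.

With y'=λy (z=hλ):
  y_{n+1} = y_n + z·[10/11·y_n + 1/11·y_{n+1}] ⇒ (1 − 1/11z)y_{n+1} = (1 + 10/11z)y_n
  so R(z) = (1 + 10/11z)/(1 − 1/11z).

Need |R(x)|<1, x<0.
x=-1.72: |R|=0.4874
R=−1: 1+10/11x = −1+1/11x ⇒ -9/11x=2 ⇒ x=2/(-9/11)=-2.4444
Confirm numerically:
  x=-2.418: |R|=0.98226 <1
  x=-2.053: |R|=0.73010 <1
  x=-1.534: |R|=0.34626 <1
  x=-2.920: |R|=1.30747 >1
  x=-2.736: |R|=1.19103 >1
  x=-2.698: |R|=1.16659 >1
Stable set (-2.4444, 0).

(-2.4444,0); λ=-5 ⇒ h* = (22/9)/5 = 0.4889.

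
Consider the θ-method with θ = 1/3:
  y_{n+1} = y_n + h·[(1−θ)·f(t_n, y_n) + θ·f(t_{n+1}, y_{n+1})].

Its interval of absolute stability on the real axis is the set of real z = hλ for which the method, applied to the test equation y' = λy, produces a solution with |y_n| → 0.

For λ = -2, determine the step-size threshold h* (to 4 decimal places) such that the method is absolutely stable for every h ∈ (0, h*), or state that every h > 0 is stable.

Set f=λy, z=hλ:
  y_{n+1} = y_n + z·[2/3·y_n + 1/3·y_{n+1}] ⇒ (1 − 1/3z)y_{n+1} = (1 + 2/3z)y_n
  R(z) = (1 + 2/3z)/(1 − 1/3z).

Need |R(x)|<1, x<0.
x=-1.14: |R|=0.1739
R=−1: 1+2/3x = −1+1/3x ⇒ -1/3x=2 ⇒ x=2/(-1/3)=-6.0000
Confirm numerically:
  x=-4.392: |R|=0.78247 <1
  x=-3.304: |R|=0.57234 <1
  x=-2.862: |R|=0.46469 <1
  x=-6.571: |R|=1.05966 >1
  x=-6.450: |R|=1.04762 >1
  x=-6.084: |R|=1.00925 >1
So |R|<1 on (-6.0000, 0).

(-6.0000,0); λ=-2 ⇒ h* = (6)/2 = 3.0000.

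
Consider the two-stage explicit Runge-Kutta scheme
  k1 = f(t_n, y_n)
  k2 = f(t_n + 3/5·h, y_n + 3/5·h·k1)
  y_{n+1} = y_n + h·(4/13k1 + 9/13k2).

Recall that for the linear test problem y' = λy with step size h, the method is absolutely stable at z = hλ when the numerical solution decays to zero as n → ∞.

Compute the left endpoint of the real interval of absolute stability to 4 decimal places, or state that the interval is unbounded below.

With y'=λy (z=hλ):
  k1=λy_n ⇒ h·k1=z·y_n;  k2=λ(1+3/5z)y_n ⇒ h·k2=z(1+3/5z)y_n
  y_{n+1}/y_n = 1 + 4/13z + 9/13z(1+3/5z) = 1 + z + 27/65z²
  ⇒ R(z) = 1 + z + 27/65z².

Find x<0 with |R(x)|<1.
x=-1.29: |R|=0.4012
R=1: x+27/65x²=0 ⇒ x=−65/27=-2.4074; min R=1−1/(4·27/65)=0.3981>−1
Confirm numerically:
  x=-2.010: |R|=0.66820 <1
  x=-1.915: |R|=0.60831 <1
  x=-1.837: |R|=0.56474 <1
  x=-2.831: |R|=1.49813 >1
  x=-2.608: |R|=1.21731 >1
  x=-2.489: |R|=1.08436 >1
Interval (-2.4074, 0).

z* = -2.4074.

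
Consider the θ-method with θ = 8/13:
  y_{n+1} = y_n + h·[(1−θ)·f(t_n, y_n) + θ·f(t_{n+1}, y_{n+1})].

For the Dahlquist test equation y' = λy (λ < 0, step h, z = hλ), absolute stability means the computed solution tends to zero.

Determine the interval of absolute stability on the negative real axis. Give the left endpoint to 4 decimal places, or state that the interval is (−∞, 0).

Test eqn y'=λy, z=hλ:
  y_{n+1} = y_n + z·[5/13·y_n + 8/13·y_{n+1}] ⇒ (1 − 8/13z)y_{n+1} = (1 + 5/13z)y_n
  ⇒ R(z) = (1 + 5/13z)/(1 − 8/13z).

Need |R(x)|<1, x<0.
x=-0.83: |R|=0.4506
x=-2: |R|=0.1034
x=-10: |R|=0.3978
x=-100: |R|=0.5990
θ=8/13≥1/2 ⇒ |1+5/13x|<|1−8/13x| ∀x<0 ⇒ interval (−∞,0).

unbounded; (−∞, 0).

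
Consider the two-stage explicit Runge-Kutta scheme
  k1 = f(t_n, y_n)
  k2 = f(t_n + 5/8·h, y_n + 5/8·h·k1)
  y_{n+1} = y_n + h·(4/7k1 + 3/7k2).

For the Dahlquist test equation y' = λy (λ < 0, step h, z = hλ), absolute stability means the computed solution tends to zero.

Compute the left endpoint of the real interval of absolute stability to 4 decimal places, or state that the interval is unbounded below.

z* = -3.7333.

On y'=λy, z=hλ:
  k1=λy_n ⇒ h·k1=z·y_n;  k2=λ(1+5/8z)y_n ⇒ h·k2=z(1+5/8z)y_n
  y_{n+1}/y_n = 1 + 4/7z + 3/7z(1+5/8z) = 1 + z + 15/56z²
  R(z) = 1 + z + 15/56z².

Boundary: |R(x)|=1, x<0.
x=-1.36: |R|=0.1354
R=1: x+15/56x²=0 ⇒ x=−56/15=-3.7333; min R=1−1/(4·15/56)=0.0667>−1
Confirm numerically:
  x=-3.262: |R|=0.58817 <1
  x=-2.746: |R|=0.27378 <1
  x=-2.196: |R|=0.09572 <1
  x=-4.265: |R|=1.60738 >1
  x=-3.941: |R|=1.21922 >1
  x=-3.904: |R|=1.17847 >1
Stable set (-3.7333, 0).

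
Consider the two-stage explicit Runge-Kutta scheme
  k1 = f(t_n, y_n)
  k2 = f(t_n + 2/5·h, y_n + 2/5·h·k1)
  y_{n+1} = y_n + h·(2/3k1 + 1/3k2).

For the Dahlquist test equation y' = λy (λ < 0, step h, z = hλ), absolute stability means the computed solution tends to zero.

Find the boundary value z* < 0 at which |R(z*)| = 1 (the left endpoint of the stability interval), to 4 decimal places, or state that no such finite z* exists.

left endpoint -7.5000.

Set f=λy, z=hλ:
  k1=λy_n ⇒ h·k1=z·y_n;  k2=λ(1+2/5z)y_n ⇒ h·k2=z(1+2/5z)y_n
  y_{n+1}/y_n = 1 + 2/3z + 1/3z(1+2/5z) = 1 + z + 2/15z²
  ⇒ R(z) = 1 + z + 2/15z².

Boundary: |R(x)|=1, x<0.
x=-0.96: |R|=0.1629
R=1: x+2/15x²=0 ⇒ x=−15/2=-7.5000; min R=1−1/(4·2/15)=-0.8750>−1
Confirm numerically:
  x=-5.906: |R|=0.25522 <1
  x=-4.523: |R|=0.79533 <1
  x=-3.869: |R|=0.87311 <1
  x=-8.036: |R|=1.57431 >1
  x=-7.898: |R|=1.41912 >1
  x=-7.894: |R|=1.41470 >1
So |R|<1 on (-7.5000, 0).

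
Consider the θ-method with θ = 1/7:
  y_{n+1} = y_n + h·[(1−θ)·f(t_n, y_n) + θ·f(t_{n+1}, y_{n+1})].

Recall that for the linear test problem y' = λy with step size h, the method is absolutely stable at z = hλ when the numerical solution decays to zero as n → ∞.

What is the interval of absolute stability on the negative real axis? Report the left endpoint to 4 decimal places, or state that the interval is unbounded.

Set f=λy, z=hλ:
  y_{n+1} = y_n + z·[6/7·y_n + 1/7·y_{n+1}] ⇒ (1 − 1/7z)y_{n+1} = (1 + 6/7z)y_n
  Hence R(z) = (1 + 6/7z)/(1 − 1/7z).

Solve |R(x)|<1 on ℝ⁻.
x=-0.33: |R|=0.6849
R=−1: 1+6/7x = −1+1/7x ⇒ -5/7x=2 ⇒ x=2/(-5/7)=-2.8000
Confirm numerically:
  x=-2.043: |R|=0.58144 <1
  x=-1.341: |R|=0.12540 <1
  x=-1.154: |R|=0.00932 <1
  x=-3.184: |R|=1.18853 >1
  x=-3.023: |R|=1.11124 >1
Interval (-2.8000, 0).

(-2.8000, 0).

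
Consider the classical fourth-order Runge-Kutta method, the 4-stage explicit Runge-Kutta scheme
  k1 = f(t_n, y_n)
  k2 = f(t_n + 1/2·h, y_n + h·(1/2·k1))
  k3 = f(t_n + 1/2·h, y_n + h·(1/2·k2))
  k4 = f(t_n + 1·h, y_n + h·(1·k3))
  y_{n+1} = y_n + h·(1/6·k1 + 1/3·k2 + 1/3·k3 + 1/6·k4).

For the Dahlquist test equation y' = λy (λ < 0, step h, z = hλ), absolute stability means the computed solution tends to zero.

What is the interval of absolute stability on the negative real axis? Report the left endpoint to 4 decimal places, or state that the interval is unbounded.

Set f=λy, z=hλ:
  order 4, 4-stage ⇒ R(z)=1+z+z^2/2+z^3/6+z^4/24
  (e.g. R(-0.85)=0.43065, |R|=0.43065)

Boundary: |R(x)|=1, x<0.
x=-0.85: |R|=0.4306
|R(-2.12)|=0.3808 |R(-1.63)|=0.2708 |R(-1.33)|=0.2927
Bisect:
  x_lo=-3.5070 |R|=2.7566  x_hi=-0.2064 |R|=0.8135
  mid=-1.85670 |R|=0.29536 →hi
  mid=-2.68186 |R|=0.85493 →hi
  mid=-3.09444 |R|=1.57531 →lo
  mid=-2.88815 |R|=1.16648 →lo
  mid=-2.78501 |R|=0.99957 →hi
  mid=-2.83658 |R|=1.08012 →lo
  mid=-2.81079 |R|=1.03913 →lo
  mid=-2.79790 |R|=1.01917 →lo
  mid=-2.79145 |R|=1.00933 →lo
  ...
  [-2.78541,-2.78521] ⇒ x*=-2.7853
Stable set (-2.7853, 0).

(-2.7853, 0).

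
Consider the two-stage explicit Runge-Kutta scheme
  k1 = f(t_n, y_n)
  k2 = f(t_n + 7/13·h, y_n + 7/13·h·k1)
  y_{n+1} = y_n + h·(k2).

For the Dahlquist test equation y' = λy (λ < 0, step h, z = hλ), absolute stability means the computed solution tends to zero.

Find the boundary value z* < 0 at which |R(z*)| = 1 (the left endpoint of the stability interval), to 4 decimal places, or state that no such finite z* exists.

left endpoint -1.8571.

Test eqn y'=λy, z=hλ:
  k1=λy_n ⇒ h·k1=z·y_n;  k2=λ(1+7/13z)y_n ⇒ h·k2=z(1+7/13z)y_n
  y_{n+1}/y_n = 1 + z(1+7/13z) = 1 + z + 7/13z²
  R(z) = 1 + z + 7/13z².

Boundary: |R(x)|=1, x<0.
x=-0.91: |R|=0.5359
R=1: x+7/13x²=0 ⇒ x=−13/7=-1.8571; min R=1−1/(4·7/13)=0.5357>−1
Confirm numerically:
  x=-1.754: |R|=0.90259 <1
  x=-1.343: |R|=0.62820 <1
  x=-1.163: |R|=0.56531 <1
  x=-2.335: |R|=1.60081 >1
  x=-2.172: |R|=1.36824 >1
  x=-2.163: |R|=1.35623 >1
Interval (-1.8571, 0).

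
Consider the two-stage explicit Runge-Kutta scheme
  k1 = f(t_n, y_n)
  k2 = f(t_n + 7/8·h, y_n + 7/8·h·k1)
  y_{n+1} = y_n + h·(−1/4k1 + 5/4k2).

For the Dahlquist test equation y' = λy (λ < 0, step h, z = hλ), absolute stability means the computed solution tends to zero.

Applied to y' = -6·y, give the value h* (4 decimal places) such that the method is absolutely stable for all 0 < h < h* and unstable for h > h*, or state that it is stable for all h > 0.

(-0.9143,0); λ=-6 ⇒ h* = (32/35)/6 = 0.1524.

On y'=λy, z=hλ:
  k1=λy_n ⇒ h·k1=z·y_n;  k2=λ(1+7/8z)y_n ⇒ h·k2=z(1+7/8z)y_n
  y_{n+1}/y_n = 1 − 1/4z + 5/4z(1+7/8z) = 1 + z + 35/32z²
  Hence R(z) = 1 + z + 35/32z².

Solve |R(x)|<1 on ℝ⁻.
x=-1.43: |R|=1.8066
R=1: x+35/32x²=0 ⇒ x=−32/35=-0.9143; min R=1−1/(4·35/32)=0.7714>−1
Confirm numerically:
  x=-0.838: |R|=0.93008 <1
  x=-0.662: |R|=0.81733 <1
  x=-0.559: |R|=0.78278 <1
  x=-0.462: |R|=0.77145 <1
  x=-1.431: |R|=1.80874 >1
  x=-0.973: |R|=1.06248 >1
Stable set (-0.9143, 0).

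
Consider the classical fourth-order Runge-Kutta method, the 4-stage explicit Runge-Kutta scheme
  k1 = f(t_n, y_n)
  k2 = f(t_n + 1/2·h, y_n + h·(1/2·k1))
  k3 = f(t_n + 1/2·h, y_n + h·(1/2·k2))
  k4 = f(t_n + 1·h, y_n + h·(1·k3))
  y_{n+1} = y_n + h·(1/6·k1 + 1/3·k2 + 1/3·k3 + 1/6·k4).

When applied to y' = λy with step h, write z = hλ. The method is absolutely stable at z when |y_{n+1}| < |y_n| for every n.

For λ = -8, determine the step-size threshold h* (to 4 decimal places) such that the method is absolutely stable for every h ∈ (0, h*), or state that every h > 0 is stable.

(-2.7853,0); λ=-8 ⇒ h* = 0.3482.

Set f=λy, z=hλ:
  order 4, 4-stage ⇒ R(z)=1+z+z^2/2+z^3/6+z^4/24
  (e.g. R(-1.3)=0.29784, |R|=0.29784)

Solve |R(x)|<1 on ℝ⁻.
x=-1.3: |R|=0.2978
|R(-2.68)|=0.8525 |R(-2.21)|=0.4270 |R(-0.73)|=0.4834
Bisect:
  x_lo=-3.1478 |R|=1.6990  x_hi=-0.2135 |R|=0.8078
  mid=-1.68066 |R|=0.27288 →hi
  mid=-2.41424 |R|=0.57028 →hi
  mid=-2.78103 |R|=0.99359 →hi
  mid=-2.96442 |R|=1.30541 →lo
  mid=-2.87273 |R|=1.14002 →lo
  mid=-2.82688 |R|=1.06453 →lo
  mid=-2.80395 |R|=1.02850 →lo
  ...
  [-2.78533,-2.78515] ⇒ x*=-2.7853
Stable set (-2.7853, 0).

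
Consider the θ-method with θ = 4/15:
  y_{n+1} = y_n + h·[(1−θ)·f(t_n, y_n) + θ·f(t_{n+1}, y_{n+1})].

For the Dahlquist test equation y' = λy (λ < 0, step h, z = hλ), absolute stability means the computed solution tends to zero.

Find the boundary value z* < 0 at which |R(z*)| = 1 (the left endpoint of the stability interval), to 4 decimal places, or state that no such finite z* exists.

With y'=λy (z=hλ):
  y_{n+1} = y_n + z·[11/15·y_n + 4/15·y_{n+1}] ⇒ (1 − 4/15z)y_{n+1} = (1 + 11/15z)y_n
  Hence R(z) = (1 + 11/15z)/(1 − 4/15z).

Find x<0 with |R(x)|<1.
x=-0.64: |R|=0.4533
R=−1: 1+11/15x = −1+4/15x ⇒ -7/15x=2 ⇒ x=2/(-7/15)=-4.2857
Confirm numerically:
  x=-3.305: |R|=0.75673 <1
  x=-2.168: |R|=0.37377 <1
  x=-2.131: |R|=0.35883 <1
  x=-2.043: |R|=0.32250 <1
  x=-4.807: |R|=1.10661 >1
  x=-4.614: |R|=1.06869 >1
  x=-4.396: |R|=1.02369 >1
Interval (-4.2857, 0).

left endpoint -4.2857.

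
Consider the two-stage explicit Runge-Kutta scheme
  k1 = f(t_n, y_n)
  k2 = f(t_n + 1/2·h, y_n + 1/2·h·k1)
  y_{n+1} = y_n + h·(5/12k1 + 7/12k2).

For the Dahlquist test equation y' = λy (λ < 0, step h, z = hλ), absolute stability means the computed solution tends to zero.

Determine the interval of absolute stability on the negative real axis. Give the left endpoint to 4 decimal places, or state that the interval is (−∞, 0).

z∈(-3.4286,0).

With y'=λy (z=hλ):
  k1=λy_n ⇒ h·k1=z·y_n;  k2=λ(1+1/2z)y_n ⇒ h·k2=z(1+1/2z)y_n
  y_{n+1}/y_n = 1 + 5/12z + 7/12z(1+1/2z) = 1 + z + 7/24z²
  Hence R(z) = 1 + z + 7/24z².

Need |R(x)|<1, x<0.
x=-0.46: |R|=0.6017
R=1: x+7/24x²=0 ⇒ x=−24/7=-3.4286; min R=1−1/(4·7/24)=0.1429>−1
Confirm numerically:
  x=-3.213: |R|=0.79798 <1
  x=-2.826: |R|=0.50333 <1
  x=-2.155: |R|=0.19951 <1
  x=-3.700: |R|=1.29292 >1
  x=-3.606: |R|=1.18661 >1
  x=-3.498: |R|=1.07083 >1
Interval (-3.4286, 0).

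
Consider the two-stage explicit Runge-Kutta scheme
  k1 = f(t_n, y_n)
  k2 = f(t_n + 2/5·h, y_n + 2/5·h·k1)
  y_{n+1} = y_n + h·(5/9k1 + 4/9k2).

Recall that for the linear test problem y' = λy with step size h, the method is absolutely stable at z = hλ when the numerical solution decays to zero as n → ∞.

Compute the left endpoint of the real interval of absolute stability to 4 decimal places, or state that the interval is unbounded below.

Set f=λy, z=hλ:
  k1=λy_n ⇒ h·k1=z·y_n;  k2=λ(1+2/5z)y_n ⇒ h·k2=z(1+2/5z)y_n
  y_{n+1}/y_n = 1 + 5/9z + 4/9z(1+2/5z) = 1 + z + 8/45z²
  so R(z) = 1 + z + 8/45z².

Boundary: |R(x)|=1, x<0.
x=-1.6: |R|=0.1449
R=1: x+8/45x²=0 ⇒ x=−45/8=-5.6250; min R=1−1/(4·8/45)=-0.4062>−1
Confirm numerically:
  x=-4.550: |R|=0.13044 <1
  x=-4.014: |R|=0.14961 <1
  x=-2.542: |R|=0.39324 <1
  x=-2.258: |R|=0.35159 <1
  x=-5.814: |R|=1.19535 >1
  x=-5.656: |R|=1.03117 >1
Interval (-5.6250, 0).

z* = -5.6250.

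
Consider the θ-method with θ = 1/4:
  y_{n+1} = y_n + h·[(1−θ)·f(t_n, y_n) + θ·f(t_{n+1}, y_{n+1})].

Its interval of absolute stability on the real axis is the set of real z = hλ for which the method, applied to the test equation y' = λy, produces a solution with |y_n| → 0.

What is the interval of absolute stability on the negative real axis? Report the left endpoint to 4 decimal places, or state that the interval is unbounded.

On y'=λy, z=hλ:
  y_{n+1} = y_n + z·[3/4·y_n + 1/4·y_{n+1}] ⇒ (1 − 1/4z)y_{n+1} = (1 + 3/4z)y_n
  so R(z) = (1 + 3/4z)/(1 − 1/4z).

Solve |R(x)|<1 on ℝ⁻.
x=-0.68: |R|=0.4188
R=−1: 1+3/4x = −1+1/4x ⇒ -1/2x=2 ⇒ x=2/(-1/2)=-4.0000
Confirm numerically:
  x=-3.976: |R|=0.99398 <1
  x=-3.854: |R|=0.96282 <1
  x=-2.930: |R|=0.69120 <1
  x=-4.414: |R|=1.09841 >1
  x=-4.290: |R|=1.06996 >1
So |R|<1 on (-4.0000, 0).

z∈(-4.0000,0).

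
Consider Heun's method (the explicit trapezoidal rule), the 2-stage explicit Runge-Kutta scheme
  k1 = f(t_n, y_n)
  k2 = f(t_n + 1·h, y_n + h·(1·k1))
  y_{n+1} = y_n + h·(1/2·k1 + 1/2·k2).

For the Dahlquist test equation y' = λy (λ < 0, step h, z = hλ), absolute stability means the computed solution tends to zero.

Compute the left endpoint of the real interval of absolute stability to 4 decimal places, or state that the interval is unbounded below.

With y'=λy (z=hλ):
  order 2, 2-stage ⇒ R(z)=1+z+z^2/2
  (e.g. R(-1.19)=0.51805, |R|=0.51805)

Find x<0 with |R(x)|<1.
x=-1.19: |R|=0.5181
|R(-1.99)|=0.9900 |R(-1.9)|=0.9050 |R(-0.62)|=0.5722
Bisect:
  x_lo=-2.5116 |R|=1.6425  x_hi=-0.0796 |R|=0.9236
  mid=-1.29560 |R|=0.54369 →hi
  mid=-1.90362 |R|=0.90827 →hi
  mid=-2.20764 |R|=1.22919 →lo
  mid=-2.05563 |R|=1.05718 →lo
  mid=-1.97963 |R|=0.97983 →hi
  mid=-2.01763 |R|=1.01778 →lo
  mid=-1.99863 |R|=0.99863 →hi
  mid=-2.00813 |R|=1.00816 →lo
  mid=-2.00338 |R|=1.00338 →lo
  ...
  [-2.00011,-1.99996] ⇒ x*=-2.0000
Interval (-2.0000, 0).

z* = -2.0000.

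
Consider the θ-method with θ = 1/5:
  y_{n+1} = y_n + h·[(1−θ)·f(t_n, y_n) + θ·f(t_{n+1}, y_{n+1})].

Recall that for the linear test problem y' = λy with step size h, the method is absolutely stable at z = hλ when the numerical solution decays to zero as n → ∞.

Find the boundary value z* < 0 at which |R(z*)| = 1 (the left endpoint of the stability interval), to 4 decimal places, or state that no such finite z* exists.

Set f=λy, z=hλ:
  y_{n+1} = y_n + z·[4/5·y_n + 1/5·y_{n+1}] ⇒ (1 − 1/5z)y_{n+1} = (1 + 4/5z)y_n
  so R(z) = (1 + 4/5z)/(1 − 1/5z).

Solve |R(x)|<1 on ℝ⁻.
x=-0.84: |R|=0.2808
R=−1: 1+4/5x = −1+1/5x ⇒ -3/5x=2 ⇒ x=2/(-3/5)=-3.3333
Confirm numerically:
  x=-2.294: |R|=0.57253 <1
  x=-1.880: |R|=0.36628 <1
  x=-1.819: |R|=0.33377 <1
  x=-3.611: |R|=1.09674 >1
  x=-3.442: |R|=1.03862 >1
So |R|<1 on (-3.3333, 0).

z* = -3.3333.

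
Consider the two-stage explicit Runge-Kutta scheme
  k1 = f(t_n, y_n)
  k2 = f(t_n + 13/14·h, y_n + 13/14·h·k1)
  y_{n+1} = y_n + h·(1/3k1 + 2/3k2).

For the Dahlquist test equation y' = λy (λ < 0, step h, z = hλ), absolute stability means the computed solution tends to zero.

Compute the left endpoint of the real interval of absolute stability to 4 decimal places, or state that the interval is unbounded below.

left endpoint -1.6154.

With y'=λy (z=hλ):
  k1=λy_n ⇒ h·k1=z·y_n;  k2=λ(1+13/14z)y_n ⇒ h·k2=z(1+13/14z)y_n
  y_{n+1}/y_n = 1 + 1/3z + 2/3z(1+13/14z) = 1 + z + 13/21z²
  so R(z) = 1 + z + 13/21z².

Boundary: |R(x)|=1, x<0.
x=-1.67: |R|=1.0565
R=1: x+13/21x²=0 ⇒ x=−21/13=-1.6154; min R=1−1/(4·13/21)=0.5962>−1
Confirm numerically:
  x=-1.441: |R|=0.84444 <1
  x=-1.185: |R|=0.68428 <1
  x=-0.805: |R|=0.59616 <1
  x=-0.758: |R|=0.59768 <1
  x=-2.203: |R|=1.80137 >1
  x=-2.184: |R|=1.76877 >1
  x=-1.705: |R|=1.09459 >1
Stable set (-1.6154, 0).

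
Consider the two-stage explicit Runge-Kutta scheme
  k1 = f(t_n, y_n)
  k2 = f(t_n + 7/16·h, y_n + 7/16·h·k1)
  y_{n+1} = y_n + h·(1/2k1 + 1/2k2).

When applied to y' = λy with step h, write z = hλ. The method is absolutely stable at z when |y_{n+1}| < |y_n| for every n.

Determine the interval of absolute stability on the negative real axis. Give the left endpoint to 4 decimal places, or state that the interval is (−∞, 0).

With y'=λy (z=hλ):
  k1=λy_n ⇒ h·k1=z·y_n;  k2=λ(1+7/16z)y_n ⇒ h·k2=z(1+7/16z)y_n
  y_{n+1}/y_n = 1 + 1/2z + 1/2z(1+7/16z) = 1 + z + 7/32z²
  R(z) = 1 + z + 7/32z².

Solve |R(x)|<1 on ℝ⁻.
x=-0.5: |R|=0.5547
R=1: x+7/32x²=0 ⇒ x=−32/7=-4.5714; min R=1−1/(4·7/32)=-0.1429>−1
Confirm numerically:
  x=-4.367: |R|=0.80471 <1
  x=-3.896: |R|=0.42437 <1
  x=-2.448: |R|=0.13710 <1
  x=-4.900: |R|=1.35219 >1
  x=-4.878: |R|=1.32713 >1
  x=-4.666: |R|=1.09653 >1
Stable set (-4.5714, 0).

(-4.5714, 0).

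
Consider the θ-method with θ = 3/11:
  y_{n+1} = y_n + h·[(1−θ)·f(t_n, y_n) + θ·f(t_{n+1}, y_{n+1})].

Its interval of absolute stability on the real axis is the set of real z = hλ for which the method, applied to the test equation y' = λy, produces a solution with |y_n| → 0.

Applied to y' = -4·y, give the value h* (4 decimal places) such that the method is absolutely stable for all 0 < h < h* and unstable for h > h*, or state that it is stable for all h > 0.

(-4.4000,0); λ=-4 ⇒ h* = (22/5)/4 = 1.1000.

Test eqn y'=λy, z=hλ:
  y_{n+1} = y_n + z·[8/11·y_n + 3/11·y_{n+1}] ⇒ (1 − 3/11z)y_{n+1} = (1 + 8/11z)y_n
  ⇒ R(z) = (1 + 8/11z)/(1 − 3/11z).

Find x<0 with |R(x)|<1.
x=-0.9: |R|=0.2774
R=−1: 1+8/11x = −1+3/11x ⇒ -5/11x=2 ⇒ x=2/(-5/11)=-4.4000
Confirm numerically:
  x=-3.552: |R|=0.80421 <1
  x=-3.251: |R|=0.72317 <1
  x=-3.063: |R|=0.66888 <1
  x=-1.777: |R|=0.19693 <1
  x=-4.726: |R|=1.06474 >1
  x=-4.595: |R|=1.03934 >1
  x=-4.512: |R|=1.02282 >1
Interval (-4.4000, 0).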